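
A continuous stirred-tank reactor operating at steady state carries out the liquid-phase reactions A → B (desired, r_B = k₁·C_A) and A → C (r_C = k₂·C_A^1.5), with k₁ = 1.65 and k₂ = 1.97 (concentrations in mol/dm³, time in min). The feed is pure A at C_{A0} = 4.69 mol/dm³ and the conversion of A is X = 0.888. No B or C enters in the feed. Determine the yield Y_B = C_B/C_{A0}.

0.476

Exit C_A = C_{A0}(1−X) = 4.69×0.112 = 0.5253 mol/dm³.
A CSTR operates uniformly at the exit composition, giving r_B = 0.8667 and r_C = 0.7500 (each k·C_A^n at C_A = 0.5253).
Fraction of consumed A going to B: r_B/(r_B+r_C) = 0.5361.
C_B = 0.5361·C_{A0}·X = 0.5361×4.69×0.888 = 2.23 mol/dm³; Y_B = C_B/C_{A0} = 0.476.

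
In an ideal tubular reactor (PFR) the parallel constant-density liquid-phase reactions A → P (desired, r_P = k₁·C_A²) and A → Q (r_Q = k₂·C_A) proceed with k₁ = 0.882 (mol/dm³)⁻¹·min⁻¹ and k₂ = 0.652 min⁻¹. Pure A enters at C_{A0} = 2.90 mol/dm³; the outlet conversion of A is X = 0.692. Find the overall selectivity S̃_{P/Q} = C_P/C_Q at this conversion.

2.39

C_A = C_{A0}(1−X) = 0.8932 mol/dm³.
Along a PFR/batch, dC_Q/dC_A = −r_Q/(r_P+r_Q) = −k₂/(k₂+k₁·C_A).
Integrating from C_{A0} to C_A: C_Q = (0.652/0.882)·ln[(0.652+0.882·2.90)/(0.652+0.882·0.893)] = 0.7392·ln(3.210/1.440) = 0.5926 mol/dm³.
Then C_P = (C_{A0}−C_A) − C_Q = 2.007 − 0.5926 = 1.414 mol/dm³.
S̃_{P/Q} = C_P/C_Q = 1.414/0.5926 = 2.39.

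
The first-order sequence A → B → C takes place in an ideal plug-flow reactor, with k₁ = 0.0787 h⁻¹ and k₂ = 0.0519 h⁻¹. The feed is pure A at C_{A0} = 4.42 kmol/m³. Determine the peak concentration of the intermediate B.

At the optimum, C_{B,max}/C_{A0} = (k₁/k₂)^[k₂/(k₂−k₁)].
= (0.0787/0.0519)^(0.0519/(0.0519−0.0787)) = (1.516)^(-1.937) = 0.4465.
C_{B,max} = 0.4465×4.42 = 1.97 kmol/m³.

1.97 kmol/m³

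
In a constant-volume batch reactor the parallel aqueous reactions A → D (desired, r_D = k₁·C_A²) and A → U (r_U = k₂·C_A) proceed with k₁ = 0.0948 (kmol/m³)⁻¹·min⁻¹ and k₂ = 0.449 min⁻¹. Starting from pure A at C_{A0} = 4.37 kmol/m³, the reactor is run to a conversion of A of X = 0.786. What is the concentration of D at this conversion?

1.19 kmol/m³

C_A = C_{A0}(1−X) = 0.9352 kmol/m³.
Along a PFR/batch, dC_U/dC_A = −r_U/(r_D+r_U) = −k₂/(k₂+k₁·C_A).
Integrating from C_{A0} to C_A: C_U = (0.449/0.0948)·ln[(0.449+0.0948·4.37)/(0.449+0.0948·0.935)] = 4.736·ln(0.8633/0.5377) = 2.243 kmol/m³.
Then C_D = (C_{A0}−C_A) − C_U = 3.435 − 2.243 = 1.192 kmol/m³.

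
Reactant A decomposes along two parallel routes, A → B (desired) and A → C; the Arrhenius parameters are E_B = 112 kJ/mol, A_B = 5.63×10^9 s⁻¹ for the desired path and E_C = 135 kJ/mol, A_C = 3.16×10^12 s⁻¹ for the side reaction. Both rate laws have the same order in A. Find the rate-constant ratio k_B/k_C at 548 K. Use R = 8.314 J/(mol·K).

0.277

k_B/k_C = (A_B/A_C)·exp[−(E_B−E_C)/(RT)] = (A_B/A_C)·exp[(E_C−E_B)/(RT)].
(E_C−E_B)/(RT) = (135−112)×10³/(8.314×548) = 23000/4556 = 5.048.
k_B/k_C = (5.63×10^9/3.16×10^12)·exp(5.048) = 0.001782 × 155.7 = 0.277.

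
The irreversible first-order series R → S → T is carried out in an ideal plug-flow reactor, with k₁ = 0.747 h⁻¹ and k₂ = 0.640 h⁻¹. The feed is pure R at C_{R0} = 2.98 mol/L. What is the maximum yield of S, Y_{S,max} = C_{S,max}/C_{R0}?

0.397

For a first-order series the maximum intermediate yield is C_{S,max}/C_{R0} = (k₁/k₂)^[k₂/(k₂−k₁)].
= (0.747/0.640)^(0.640/(0.640−0.747)) = (1.167)^(-5.981) = 0.3967.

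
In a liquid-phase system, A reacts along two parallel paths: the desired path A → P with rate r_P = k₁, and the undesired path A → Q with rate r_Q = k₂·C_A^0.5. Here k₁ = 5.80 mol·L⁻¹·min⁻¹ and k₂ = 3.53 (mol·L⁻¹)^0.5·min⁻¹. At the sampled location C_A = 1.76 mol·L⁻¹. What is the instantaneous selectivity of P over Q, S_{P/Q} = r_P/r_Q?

1.24

S_{P/Q} = r_P/r_Q = (k₁)/(k₂·C_A^0.5) = (k₁/k₂)·C_A^-0.5.
= (5.80) / (3.53×1.760^0.5) = 5.800/4.683 = 1.24.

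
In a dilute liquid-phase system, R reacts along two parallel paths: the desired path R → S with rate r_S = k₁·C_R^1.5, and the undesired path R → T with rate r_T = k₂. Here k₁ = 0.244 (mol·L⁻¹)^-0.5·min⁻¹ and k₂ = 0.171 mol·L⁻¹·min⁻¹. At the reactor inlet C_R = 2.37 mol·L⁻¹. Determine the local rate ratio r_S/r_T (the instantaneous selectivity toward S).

S_{S/T} = r_S/r_T = (k₁·C_R^1.5)/(k₂) = (k₁/k₂)·C_R^1.5.
= (0.244×2.370^1.5) / (0.171) = 0.8903/0.1710 = 5.21.
Since the desired path is higher order in R, keeping C_R high (PFR or concentrated feed) favours S.

5.21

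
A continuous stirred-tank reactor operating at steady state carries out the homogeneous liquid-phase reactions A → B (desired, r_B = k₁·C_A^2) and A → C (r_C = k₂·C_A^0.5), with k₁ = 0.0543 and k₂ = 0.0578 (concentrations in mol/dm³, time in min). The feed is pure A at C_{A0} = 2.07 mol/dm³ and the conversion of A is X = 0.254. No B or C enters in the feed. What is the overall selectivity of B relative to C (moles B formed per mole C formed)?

1.80

Exit C_A = C_{A0}(1−X) = 2.07×0.746 = 1.544 mol/dm³.
Rates in a CSTR are evaluated at the outlet concentration: r_B = 0.0543×1.544^2 = 0.1295, r_C = 0.0578×1.544^0.5 = 0.07183.
Overall selectivity = C_B/C_C = r_Bτ/(r_Cτ) = r_B/r_C = 1.80.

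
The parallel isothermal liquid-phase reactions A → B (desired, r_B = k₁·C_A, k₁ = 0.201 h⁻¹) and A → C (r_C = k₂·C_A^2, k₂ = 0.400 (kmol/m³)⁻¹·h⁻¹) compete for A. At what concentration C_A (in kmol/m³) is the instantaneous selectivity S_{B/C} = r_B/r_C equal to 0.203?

2.48 kmol/m³

S_{B/C} = (k₁/k₂)·C_A⁻¹ ⇒ C_A = (S·k₂/k₁)^(-1).
= (0.203×0.400/0.201)^(-1) = (0.4040)^(-1) = 2.48 kmol/m³.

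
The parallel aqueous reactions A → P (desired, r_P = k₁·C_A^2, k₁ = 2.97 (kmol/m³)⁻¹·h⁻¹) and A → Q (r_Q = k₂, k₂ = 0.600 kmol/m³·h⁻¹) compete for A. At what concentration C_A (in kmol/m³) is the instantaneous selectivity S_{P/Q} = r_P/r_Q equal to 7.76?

S_{P/Q} = (k₁/k₂)·C_A^2 ⇒ C_A = (S·k₂/k₁)^(0.5).
= (7.76×0.600/2.97)^(0.5) = (1.568)^(0.5) = 1.25 kmol/m³.

1.25 kmol/m³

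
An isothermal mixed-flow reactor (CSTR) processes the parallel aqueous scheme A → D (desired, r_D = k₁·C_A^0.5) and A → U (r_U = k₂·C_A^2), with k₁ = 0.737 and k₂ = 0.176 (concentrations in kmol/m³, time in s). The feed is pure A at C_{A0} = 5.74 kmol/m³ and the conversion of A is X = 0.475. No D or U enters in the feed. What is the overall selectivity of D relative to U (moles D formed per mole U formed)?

Exit C_A = C_{A0}(1−X) = 5.74×0.525 = 3.014 kmol/m³.
A CSTR operates uniformly at the exit composition, giving r_D = 1.279 and r_U = 1.598 (each k·C_A^n at C_A = 3.014).
Overall selectivity = C_D/C_U = r_Dτ/(r_Uτ) = r_D/r_U = 0.800.

0.800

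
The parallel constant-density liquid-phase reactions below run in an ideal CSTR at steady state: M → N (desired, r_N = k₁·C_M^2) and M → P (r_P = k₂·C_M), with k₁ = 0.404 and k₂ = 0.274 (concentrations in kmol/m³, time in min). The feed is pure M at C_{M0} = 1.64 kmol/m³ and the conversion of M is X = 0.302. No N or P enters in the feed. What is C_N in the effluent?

0.311 kmol/m³

Exit C_M = C_{M0}(1−X) = 1.64×0.698 = 1.145 kmol/m³.
A CSTR operates uniformly at the exit composition, giving r_N = 0.5294 and r_P = 0.3137 (each k·C_M^n at C_M = 1.145).
Fraction of consumed M going to N: r_N/(r_N+r_P) = 0.6280.
C_N = 0.6280·C_{M0}·X = 0.6280×1.64×0.302 = 0.311 kmol/m³.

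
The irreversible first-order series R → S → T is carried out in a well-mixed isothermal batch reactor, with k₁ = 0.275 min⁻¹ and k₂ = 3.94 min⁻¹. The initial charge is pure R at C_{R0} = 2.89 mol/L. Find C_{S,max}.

0.165 mol/L

Evaluating C_S at t_opt = ln(k₂/k₁)/(k₂−k₁) gives C_{S,max}/C_{R0} = (k₁/k₂)^[k₂/(k₂−k₁)].
= (0.275/3.94)^(3.94/(3.94−0.275)) = (0.06980)^(1.075) = 0.05716.
C_{S,max} = 0.05716×2.89 = 0.165 mol/L.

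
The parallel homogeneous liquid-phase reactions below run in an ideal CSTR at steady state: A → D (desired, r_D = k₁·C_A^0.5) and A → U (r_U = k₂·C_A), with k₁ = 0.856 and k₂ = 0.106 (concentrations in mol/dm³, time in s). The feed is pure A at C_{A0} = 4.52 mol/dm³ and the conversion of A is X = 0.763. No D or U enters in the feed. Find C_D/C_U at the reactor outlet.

Exit C_A = C_{A0}(1−X) = 4.52×0.237 = 1.071 mol/dm³.
In a CSTR the entire volume is at exit conditions, so r_D = 0.856×1.071^0.5 = 0.8860 and r_U = 0.106×1.071 = 0.1136.
Overall selectivity = C_D/C_U = r_Dτ/(r_Uτ) = r_D/r_U = 7.80.

7.80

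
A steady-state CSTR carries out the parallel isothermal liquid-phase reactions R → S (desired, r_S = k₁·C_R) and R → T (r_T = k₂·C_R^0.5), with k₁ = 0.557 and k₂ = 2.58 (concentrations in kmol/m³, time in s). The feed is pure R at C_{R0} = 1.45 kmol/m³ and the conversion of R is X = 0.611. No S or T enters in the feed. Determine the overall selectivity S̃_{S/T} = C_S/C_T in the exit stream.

0.162

Exit C_R = C_{R0}(1−X) = 1.45×0.389 = 0.5641 kmol/m³.
A CSTR operates uniformly at the exit composition, giving r_S = 0.3142 and r_T = 1.938 (each k·C_R^n at C_R = 0.5641).
Overall selectivity = C_S/C_T = r_Sτ/(r_Tτ) = r_S/r_T = 0.162.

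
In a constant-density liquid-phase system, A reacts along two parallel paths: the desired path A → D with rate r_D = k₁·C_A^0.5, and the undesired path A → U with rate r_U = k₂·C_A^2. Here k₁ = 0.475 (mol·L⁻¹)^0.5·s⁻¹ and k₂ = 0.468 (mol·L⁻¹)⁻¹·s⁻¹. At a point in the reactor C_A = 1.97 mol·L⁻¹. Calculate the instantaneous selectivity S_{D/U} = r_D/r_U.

0.367

S_{D/U} = r_D/r_U = (k₁·C_A^0.5)/(k₂·C_A^2) = (k₁/k₂)·C_A^-1.5.
= (0.475×1.970^0.5) / (0.468×1.970^2) = 0.6667/1.816 = 0.367.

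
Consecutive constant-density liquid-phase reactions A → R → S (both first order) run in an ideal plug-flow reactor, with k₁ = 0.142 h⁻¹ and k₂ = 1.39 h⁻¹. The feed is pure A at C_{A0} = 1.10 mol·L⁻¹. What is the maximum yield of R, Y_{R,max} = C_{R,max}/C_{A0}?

Evaluating C_R at τ_opt = ln(k₂/k₁)/(k₂−k₁) gives C_{R,max}/C_{A0} = (k₁/k₂)^[k₂/(k₂−k₁)].
= (0.142/1.39)^(1.39/(1.39−0.142)) = (0.1022)^(1.114) = 0.07880.

0.0788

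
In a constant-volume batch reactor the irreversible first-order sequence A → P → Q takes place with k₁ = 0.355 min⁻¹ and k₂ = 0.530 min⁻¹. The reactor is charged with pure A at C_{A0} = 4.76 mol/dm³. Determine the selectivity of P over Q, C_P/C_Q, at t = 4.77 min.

0.349

For first-order series with pure A initially, C_P(t) = k₁C_{A0}/(k₂−k₁)·(e^(−k₁t) − e^(−k₂t)).
e^(−k₁t) = e^(−0.355×4.77) = e^(−1.693) = 0.1839; e^(−k₂t) = e^(−2.528) = 0.07981.
C_P = 0.355×4.76/(0.530−0.355) × (0.1839−0.07981) = 9.656×0.1041 = 1.005 mol/dm³.
C_A = C_{A0}e^(−k₁t) = 0.8754 mol/dm³, so C_Q = C_{A0}−C_A−C_P = 2.880 mol/dm³; C_P/C_Q = 0.349.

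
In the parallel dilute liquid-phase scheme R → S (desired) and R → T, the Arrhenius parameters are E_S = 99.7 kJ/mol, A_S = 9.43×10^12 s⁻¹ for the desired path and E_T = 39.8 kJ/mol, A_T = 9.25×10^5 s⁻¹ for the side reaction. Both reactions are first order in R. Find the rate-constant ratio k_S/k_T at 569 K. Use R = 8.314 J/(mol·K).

Since both paths have the same order in R, the concentration cancels and S_{S/T} = k_S/k_T = (A_S/A_T)·exp[(E_T−E_S)/(RT)].
(E_T−E_S)/(RT) = (39.8−99.7)×10³/(8.314×569) = -59900/4731 = -12.66.
k_S/k_T = (9.43×10^12/9.25×10^5)·exp(-12.66) = 1.019×10^7 × 3.169×10^-6 = 32.3.

32.3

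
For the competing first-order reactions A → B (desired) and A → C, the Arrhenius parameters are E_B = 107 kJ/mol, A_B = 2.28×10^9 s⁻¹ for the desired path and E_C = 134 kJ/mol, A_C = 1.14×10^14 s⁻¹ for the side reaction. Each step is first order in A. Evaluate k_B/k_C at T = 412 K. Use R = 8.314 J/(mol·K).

0.0530

k_B/k_C = (A_B/A_C)·exp[−(E_B−E_C)/(RT)] = (A_B/A_C)·exp[(E_C−E_B)/(RT)].
(E_C−E_B)/(RT) = (134−107)×10³/(8.314×412) = 27000/3425 = 7.882.
k_B/k_C = (2.28×10^9/1.14×10^14)·exp(7.882) = 2.000×10^-5 × 2650 = 0.0530.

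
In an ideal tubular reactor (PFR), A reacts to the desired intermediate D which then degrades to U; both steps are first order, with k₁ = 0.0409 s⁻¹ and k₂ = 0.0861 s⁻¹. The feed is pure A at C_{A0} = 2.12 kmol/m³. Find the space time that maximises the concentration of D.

Setting dC_D/dτ = 0 gives τ_opt = ln(k₂/k₁)/(k₂−k₁).
= ln(0.0861/0.0409)/(0.0861−0.0409) = ln(2.105)/0.04520 = 0.7444/0.04520 = 16.5 s.

16.5 s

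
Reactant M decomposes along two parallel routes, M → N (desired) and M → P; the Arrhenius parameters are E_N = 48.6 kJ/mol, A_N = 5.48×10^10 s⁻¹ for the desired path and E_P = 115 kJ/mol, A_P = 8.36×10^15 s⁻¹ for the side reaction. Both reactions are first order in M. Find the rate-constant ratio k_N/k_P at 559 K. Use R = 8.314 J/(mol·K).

With equal orders, S_{N/P} = k_N/k_P = (A_N/A_P)·exp[(E_P−E_N)/(RT)].
(E_P−E_N)/(RT) = (115−48.6)×10³/(8.314×559) = 66400/4648 = 14.29.
k_N/k_P = (5.48×10^10/8.36×10^15)·exp(14.29) = 6.555×10^-6 × 1.603×10^6 = 10.5.

10.5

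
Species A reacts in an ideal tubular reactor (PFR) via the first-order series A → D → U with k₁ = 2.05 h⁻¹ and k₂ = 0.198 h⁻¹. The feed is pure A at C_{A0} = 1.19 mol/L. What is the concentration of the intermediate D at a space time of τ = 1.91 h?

0.876 mol/L

Solving the coupled first-order balances gives C_D(τ) = [k₁/(k₂−k₁)]·C_{A0}·(e^(−k₁τ) − e^(−k₂τ)).
e^(−k₁τ) = e^(−2.05×1.91) = e^(−3.915) = 0.01993; e^(−k₂τ) = e^(−0.3782) = 0.6851.
C_D = 2.05×1.19/(0.198−2.05) × (0.01993−0.6851) = (-1.317)×(-0.6652) = 0.8762 mol/L.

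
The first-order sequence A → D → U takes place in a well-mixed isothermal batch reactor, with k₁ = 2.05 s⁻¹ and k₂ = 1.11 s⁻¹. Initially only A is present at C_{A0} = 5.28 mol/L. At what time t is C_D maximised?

Setting dC_D/dt = 0 gives t_opt = ln(k₂/k₁)/(k₂−k₁).
= ln(1.11/2.05)/(1.11−2.05) = ln(0.5415)/-0.9400 = -0.6135/-0.9400 = 0.653 s.

0.653 s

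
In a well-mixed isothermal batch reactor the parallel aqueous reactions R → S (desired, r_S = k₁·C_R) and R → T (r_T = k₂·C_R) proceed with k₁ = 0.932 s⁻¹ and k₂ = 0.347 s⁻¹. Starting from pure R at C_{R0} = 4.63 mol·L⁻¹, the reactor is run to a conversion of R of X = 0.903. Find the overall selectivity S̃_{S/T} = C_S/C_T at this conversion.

2.69

C_R = C_{R0}(1−X) = 0.4491 mol·L⁻¹.
Both paths are first order in R, so the instantaneous fraction to S is constant: dC_S/d(−C_R) = k₁/(k₁+k₂) = 0.7287.
C_S = 0.7287·(C_{R0}−C_R) = 0.7287×4.181 = 3.05 mol·L⁻¹.
C_T = (C_{R0}−C_R)−C_S = 1.134 mol·L⁻¹; S̃_{S/T} = 3.047/1.134 = 2.69.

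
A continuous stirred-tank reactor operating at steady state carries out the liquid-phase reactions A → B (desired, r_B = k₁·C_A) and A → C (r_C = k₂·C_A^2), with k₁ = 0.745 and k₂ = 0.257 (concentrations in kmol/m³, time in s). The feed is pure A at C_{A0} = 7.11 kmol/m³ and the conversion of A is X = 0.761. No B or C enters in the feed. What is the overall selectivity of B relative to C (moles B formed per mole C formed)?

Exit C_A = C_{A0}(1−X) = 7.11×0.239 = 1.699 kmol/m³.
Rates in a CSTR are evaluated at the outlet concentration: r_B = 0.745×1.699 = 1.266, r_C = 0.257×1.699^2 = 0.7421.
Overall selectivity = C_B/C_C = r_Bτ/(r_Cτ) = r_B/r_C = 1.71.

1.71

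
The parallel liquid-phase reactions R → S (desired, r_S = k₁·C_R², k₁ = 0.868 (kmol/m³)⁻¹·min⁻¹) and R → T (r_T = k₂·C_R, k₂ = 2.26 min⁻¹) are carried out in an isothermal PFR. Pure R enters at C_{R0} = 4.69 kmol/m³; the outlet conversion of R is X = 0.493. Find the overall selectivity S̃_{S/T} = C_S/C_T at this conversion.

C_R = C_{R0}(1−X) = 2.378 kmol/m³.
Along a PFR/batch, dC_T/dC_R = −r_T/(r_S+r_T) = −k₂/(k₂+k₁·C_R).
Integrating from C_{R0} to C_R: C_T = (2.26/0.868)·ln[(2.26+0.868·4.69)/(2.26+0.868·2.38)] = 2.604·ln(6.331/4.324) = 0.9927 kmol/m³.
Then C_S = (C_{R0}−C_R) − C_T = 2.312 − 0.9927 = 1.319 kmol/m³.
S̃_{S/T} = C_S/C_T = 1.319/0.9927 = 1.33.

1.33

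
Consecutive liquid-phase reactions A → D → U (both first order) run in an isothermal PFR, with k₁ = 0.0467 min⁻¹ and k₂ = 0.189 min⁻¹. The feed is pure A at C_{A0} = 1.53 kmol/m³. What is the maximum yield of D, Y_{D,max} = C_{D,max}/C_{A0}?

0.156

For a first-order series the maximum intermediate yield is C_{D,max}/C_{A0} = (k₁/k₂)^[k₂/(k₂−k₁)].
= (0.0467/0.189)^(0.189/(0.189−0.0467)) = (0.2471)^(1.328) = 0.1562.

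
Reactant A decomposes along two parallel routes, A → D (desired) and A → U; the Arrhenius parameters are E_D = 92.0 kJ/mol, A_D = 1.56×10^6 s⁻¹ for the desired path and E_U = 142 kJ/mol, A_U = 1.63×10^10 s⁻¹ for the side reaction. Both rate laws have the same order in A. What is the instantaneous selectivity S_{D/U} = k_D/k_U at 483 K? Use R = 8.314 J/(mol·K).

Since both paths have the same order in A, the concentration cancels and S_{D/U} = k_D/k_U = (A_D/A_U)·exp[(E_U−E_D)/(RT)].
(E_U−E_D)/(RT) = (142−92.0)×10³/(8.314×483) = 50000/4016 = 12.45.
k_D/k_U = (1.56×10^6/1.63×10^10)·exp(12.45) = 9.571×10^-5 × 2.556×10^5 = 24.5.

24.5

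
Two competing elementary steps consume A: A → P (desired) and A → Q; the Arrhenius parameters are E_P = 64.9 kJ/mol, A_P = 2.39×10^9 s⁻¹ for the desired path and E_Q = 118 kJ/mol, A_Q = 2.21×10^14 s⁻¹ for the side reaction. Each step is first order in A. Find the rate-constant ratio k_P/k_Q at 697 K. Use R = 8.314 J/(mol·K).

k_P/k_Q = (A_P/A_Q)·exp[−(E_P−E_Q)/(RT)] = (A_P/A_Q)·exp[(E_Q−E_P)/(RT)].
(E_Q−E_P)/(RT) = (118−64.9)×10³/(8.314×697) = 53100/5795 = 9.163.
k_P/k_Q = (2.39×10^9/2.21×10^14)·exp(9.163) = 1.081×10^-5 × 9540 = 0.103.
Since E_P < E_Q, lowering the temperature improves selectivity toward P.

0.103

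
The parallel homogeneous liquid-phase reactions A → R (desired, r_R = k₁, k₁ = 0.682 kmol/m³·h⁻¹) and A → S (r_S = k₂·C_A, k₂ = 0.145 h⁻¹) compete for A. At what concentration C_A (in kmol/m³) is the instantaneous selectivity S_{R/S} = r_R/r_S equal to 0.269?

S_{R/S} = (k₁/k₂)·C_A⁻¹ ⇒ C_A = (S·k₂/k₁)^(-1).
= (0.269×0.145/0.682)^(-1) = (0.05719)^(-1) = 17.5 kmol/m³.

17.5 kmol/m³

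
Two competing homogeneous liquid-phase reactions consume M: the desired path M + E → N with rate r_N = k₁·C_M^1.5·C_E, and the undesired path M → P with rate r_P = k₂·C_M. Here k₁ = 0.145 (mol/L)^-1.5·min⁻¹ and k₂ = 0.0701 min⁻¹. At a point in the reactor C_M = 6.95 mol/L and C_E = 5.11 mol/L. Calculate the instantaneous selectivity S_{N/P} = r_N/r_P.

S_{N/P} = r_N/r_P = (k₁·C_M^1.5·C_E)/(k₂·C_M) = (k₁/k₂)·C_M^0.5·C_E.
= (0.145×6.950^1.5×5.110) / (0.0701×6.950) = 13.58/0.4872 = 27.9.
Since the desired path is higher order in M, keeping C_M high (PFR or concentrated feed) favours N.

27.9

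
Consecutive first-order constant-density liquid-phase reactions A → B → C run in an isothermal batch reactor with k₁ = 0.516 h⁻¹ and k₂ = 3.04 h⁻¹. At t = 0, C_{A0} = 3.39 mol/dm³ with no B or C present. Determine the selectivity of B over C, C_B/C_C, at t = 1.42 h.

The intermediate concentration in a first-order A→B→C sequence is C_B = k₁C_{A0}(e^(−k₁t) − e^(−k₂t))/(k₂−k₁).
e^(−k₁t) = e^(−0.516×1.42) = e^(−0.7327) = 0.4806; e^(−k₂t) = e^(−4.317) = 0.01334.
C_B = 0.516×3.39/(3.04−0.516) × (0.4806−0.01334) = 0.6930×0.4673 = 0.3238 mol/dm³.
C_A = C_{A0}e^(−k₁t) = 1.629 mol/dm³, so C_C = C_{A0}−C_A−C_B = 1.437 mol/dm³; C_B/C_C = 0.225.

0.225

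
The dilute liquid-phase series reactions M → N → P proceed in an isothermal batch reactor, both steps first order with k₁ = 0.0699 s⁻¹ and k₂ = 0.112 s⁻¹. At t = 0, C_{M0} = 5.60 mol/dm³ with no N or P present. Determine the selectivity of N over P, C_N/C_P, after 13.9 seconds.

0.811

Solving the coupled first-order balances gives C_N(t) = [k₁/(k₂−k₁)]·C_{M0}·(e^(−k₁t) − e^(−k₂t)).
e^(−k₁t) = e^(−0.0699×13.9) = e^(−0.9716) = 0.3785; e^(−k₂t) = e^(−1.557) = 0.2108.
C_N = 0.0699×5.60/(0.112−0.0699) × (0.3785−0.2108) = 9.298×0.1677 = 1.559 mol/dm³.
C_M = C_{M0}e^(−k₁t) = 2.119 mol/dm³, so C_P = C_{M0}−C_M−C_N = 1.922 mol/dm³; C_N/C_P = 0.811.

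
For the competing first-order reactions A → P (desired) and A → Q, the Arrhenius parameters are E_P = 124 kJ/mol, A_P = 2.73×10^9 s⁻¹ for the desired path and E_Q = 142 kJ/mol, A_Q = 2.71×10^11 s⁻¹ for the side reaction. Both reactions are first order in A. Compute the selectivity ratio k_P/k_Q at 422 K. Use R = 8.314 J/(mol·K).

Since both paths have the same order in A, the concentration cancels and S_{P/Q} = k_P/k_Q = (A_P/A_Q)·exp[(E_Q−E_P)/(RT)].
(E_Q−E_P)/(RT) = (142−124)×10³/(8.314×422) = 18000/3509 = 5.130.
k_P/k_Q = (2.73×10^9/2.71×10^11)·exp(5.130) = 0.01007 × 169.1 = 1.70.

1.70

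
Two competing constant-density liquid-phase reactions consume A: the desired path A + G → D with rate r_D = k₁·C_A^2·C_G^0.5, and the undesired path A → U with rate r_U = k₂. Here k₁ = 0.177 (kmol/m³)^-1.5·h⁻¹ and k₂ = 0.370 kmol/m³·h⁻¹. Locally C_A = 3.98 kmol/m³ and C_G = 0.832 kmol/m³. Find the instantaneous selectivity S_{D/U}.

6.91

S_{D/U} = r_D/r_U = (k₁·C_A^2·C_G^0.5)/(k₂) = (k₁/k₂)·C_A^2·C_G^0.5.
= (0.177×3.980^2×0.8320^0.5) / (0.370) = 2.557/0.3700 = 6.91.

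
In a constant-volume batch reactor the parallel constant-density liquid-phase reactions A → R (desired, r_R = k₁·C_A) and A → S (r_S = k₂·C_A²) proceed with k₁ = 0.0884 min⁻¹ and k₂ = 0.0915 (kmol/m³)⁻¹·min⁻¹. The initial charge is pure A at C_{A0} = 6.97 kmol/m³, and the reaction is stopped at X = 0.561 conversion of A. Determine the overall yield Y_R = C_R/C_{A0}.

C_A = C_{A0}(1−X) = 3.060 kmol/m³.
Along a PFR/batch, dC_R/dC_A = −r_R/(r_R+r_S) = −k₁/(k₁+k₂·C_A).
Integrating from C_{A0} to C_A: C_R = (0.0884/0.0915)·ln[(0.0884+0.0915·6.97)/(0.0884+0.0915·3.06)] = 0.9661·ln(0.7262/0.3684) = 0.6557 kmol/m³.
Y_R = C_R/C_{A0} = 0.6557/6.97 = 0.0941.

0.0941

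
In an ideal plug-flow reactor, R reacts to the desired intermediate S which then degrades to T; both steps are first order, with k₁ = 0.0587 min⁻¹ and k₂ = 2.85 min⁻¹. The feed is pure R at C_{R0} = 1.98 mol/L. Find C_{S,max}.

For a first-order series the maximum intermediate yield is C_{S,max}/C_{R0} = (k₁/k₂)^[k₂/(k₂−k₁)].
= (0.0587/2.85)^(2.85/(2.85−0.0587)) = (0.02060)^(1.021) = 0.01898.
C_{S,max} = 0.01898×1.98 = 0.0376 mol/L.

0.0376 mol/L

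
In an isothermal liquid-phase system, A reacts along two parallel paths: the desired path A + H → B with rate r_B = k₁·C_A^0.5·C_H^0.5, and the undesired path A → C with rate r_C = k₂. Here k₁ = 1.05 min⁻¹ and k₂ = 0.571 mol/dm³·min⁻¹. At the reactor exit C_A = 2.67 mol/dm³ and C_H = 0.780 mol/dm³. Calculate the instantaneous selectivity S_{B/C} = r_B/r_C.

S_{B/C} = r_B/r_C = (k₁·C_A^0.5·C_H^0.5)/(k₂) = (k₁/k₂)·C_A^0.5·C_H^0.5.
= (1.05×2.670^0.5×0.7800^0.5) / (0.571) = 1.515/0.5710 = 2.65.
Since the desired path is higher order in A, keeping C_A high (PFR or concentrated feed) favours B.

2.65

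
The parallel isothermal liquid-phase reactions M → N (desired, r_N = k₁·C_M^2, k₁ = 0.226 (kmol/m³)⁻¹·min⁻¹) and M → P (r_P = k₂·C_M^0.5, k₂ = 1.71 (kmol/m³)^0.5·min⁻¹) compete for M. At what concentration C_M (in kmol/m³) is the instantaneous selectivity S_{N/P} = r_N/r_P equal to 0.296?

S_{N/P} = (k₁/k₂)·C_M^1.5 ⇒ C_M = (S·k₂/k₁)^(1/1.5).
= (0.296×1.71/0.226)^(0.6667) = (2.240)^(0.6667) = 1.71 kmol/m³.

1.71 kmol/m³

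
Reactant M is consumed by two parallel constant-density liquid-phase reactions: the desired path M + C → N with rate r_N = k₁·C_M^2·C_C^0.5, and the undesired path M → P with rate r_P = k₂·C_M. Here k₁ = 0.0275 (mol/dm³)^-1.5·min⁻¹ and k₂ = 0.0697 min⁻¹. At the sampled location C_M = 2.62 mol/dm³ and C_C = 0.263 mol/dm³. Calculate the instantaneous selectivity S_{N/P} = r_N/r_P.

0.530

S_{N/P} = r_N/r_P = (k₁·C_M^2·C_C^0.5)/(k₂·C_M) = (k₁/k₂)·C_M·C_C^0.5.
= (0.0275×2.620^2×0.2630^0.5) / (0.0697×2.620) = 0.09681/0.1826 = 0.530.
Since the desired path is higher order in M, keeping C_M high (PFR or concentrated feed) favours N.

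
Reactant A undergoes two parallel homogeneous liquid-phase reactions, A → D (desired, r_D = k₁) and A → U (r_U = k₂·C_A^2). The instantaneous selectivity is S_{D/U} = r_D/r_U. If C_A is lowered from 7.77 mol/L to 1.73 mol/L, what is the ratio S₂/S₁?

20.2

S_{D/U} = (k₁/k₂)·C_A^-2, so S₂/S₁ = (C_{A,2}/C_{A,1})^-2.
= (1.73/7.77)^(-2) = (0.2227)^(-2) = 20.2.
Selectivity toward D rises as C_A falls — low-concentration operation is favoured.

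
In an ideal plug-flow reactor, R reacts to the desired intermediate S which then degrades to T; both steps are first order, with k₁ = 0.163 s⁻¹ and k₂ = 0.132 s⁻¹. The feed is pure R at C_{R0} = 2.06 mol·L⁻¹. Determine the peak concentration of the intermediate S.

0.839 mol·L⁻¹

At the optimum, C_{S,max}/C_{R0} = (k₁/k₂)^[k₂/(k₂−k₁)].
= (0.163/0.132)^(0.132/(0.132−0.163)) = (1.235)^(-4.258) = 0.4073.
C_{S,max} = 0.4073×2.06 = 0.839 mol·L⁻¹.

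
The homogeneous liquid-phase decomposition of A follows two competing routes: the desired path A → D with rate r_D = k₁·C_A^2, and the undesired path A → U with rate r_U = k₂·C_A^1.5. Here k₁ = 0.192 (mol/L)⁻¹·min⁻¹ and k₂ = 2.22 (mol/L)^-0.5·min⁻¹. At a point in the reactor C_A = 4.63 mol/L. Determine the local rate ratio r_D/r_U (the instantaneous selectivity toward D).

S_{D/U} = r_D/r_U = (k₁·C_A^2)/(k₂·C_A^1.5) = (k₁/k₂)·C_A^0.5.
= (0.192×4.630^2) / (2.22×4.630^1.5) = 4.116/22.12 = 0.186.
Since the desired path is higher order in A, keeping C_A high (PFR or concentrated feed) favours D.

0.186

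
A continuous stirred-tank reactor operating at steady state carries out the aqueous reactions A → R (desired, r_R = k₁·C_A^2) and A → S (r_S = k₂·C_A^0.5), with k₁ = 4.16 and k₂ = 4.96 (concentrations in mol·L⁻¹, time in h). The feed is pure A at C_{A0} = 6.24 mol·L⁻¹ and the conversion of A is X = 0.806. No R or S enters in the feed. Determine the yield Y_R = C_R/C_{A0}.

Exit C_A = C_{A0}(1−X) = 6.24×0.194 = 1.211 mol·L⁻¹.
Rates in a CSTR are evaluated at the outlet concentration: r_R = 4.16×1.211^2 = 6.096, r_S = 4.96×1.211^0.5 = 5.457.
Fraction of consumed A going to R: r_R/(r_R+r_S) = 0.5277.
C_R = 0.5277·C_{A0}·X = 0.5277×6.24×0.806 = 2.65 mol·L⁻¹; Y_R = C_R/C_{A0} = 0.425.

0.425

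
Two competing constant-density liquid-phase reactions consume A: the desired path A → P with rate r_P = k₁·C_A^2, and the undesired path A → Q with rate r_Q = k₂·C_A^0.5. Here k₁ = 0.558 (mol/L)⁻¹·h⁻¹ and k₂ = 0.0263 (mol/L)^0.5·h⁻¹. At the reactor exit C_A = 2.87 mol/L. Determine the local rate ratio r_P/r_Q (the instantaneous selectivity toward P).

103

S_{P/Q} = r_P/r_Q = (k₁·C_A^2)/(k₂·C_A^0.5) = (k₁/k₂)·C_A^1.5.
= (0.558×2.870^2) / (0.0263×2.870^0.5) = 4.596/0.04456 = 103.
Since the desired path is higher order in A, keeping C_A high (PFR or concentrated feed) favours P.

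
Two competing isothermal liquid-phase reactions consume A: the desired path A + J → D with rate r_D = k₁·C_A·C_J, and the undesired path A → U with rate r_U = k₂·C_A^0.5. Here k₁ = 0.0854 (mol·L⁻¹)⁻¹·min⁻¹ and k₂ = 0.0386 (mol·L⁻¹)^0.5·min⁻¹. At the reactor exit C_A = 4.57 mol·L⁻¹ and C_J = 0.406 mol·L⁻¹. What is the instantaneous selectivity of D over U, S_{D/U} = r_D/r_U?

S_{D/U} = r_D/r_U = (k₁·C_A·C_J)/(k₂·C_A^0.5) = (k₁/k₂)·C_A^0.5·C_J.
= (0.0854×4.570×0.4060) / (0.0386×4.570^0.5) = 0.1585/0.08252 = 1.92.
Since the desired path is higher order in A, keeping C_A high (PFR or concentrated feed) favours D.

1.92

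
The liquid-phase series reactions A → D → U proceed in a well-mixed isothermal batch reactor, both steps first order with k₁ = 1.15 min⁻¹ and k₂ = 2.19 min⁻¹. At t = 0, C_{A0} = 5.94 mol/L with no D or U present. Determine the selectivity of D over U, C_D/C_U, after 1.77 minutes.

0.162

The intermediate concentration in a first-order A→B→C sequence is C_D = k₁C_{A0}(e^(−k₁t) − e^(−k₂t))/(k₂−k₁).
e^(−k₁t) = e^(−1.15×1.77) = e^(−2.035) = 0.1306; e^(−k₂t) = e^(−3.876) = 0.02073.
C_D = 1.15×5.94/(2.19−1.15) × (0.1306−0.02073) = 6.568×0.1099 = 0.7218 mol/L.
C_A = C_{A0}e^(−k₁t) = 0.7759 mol/L, so C_U = C_{A0}−C_A−C_D = 4.442 mol/L; C_D/C_U = 0.162.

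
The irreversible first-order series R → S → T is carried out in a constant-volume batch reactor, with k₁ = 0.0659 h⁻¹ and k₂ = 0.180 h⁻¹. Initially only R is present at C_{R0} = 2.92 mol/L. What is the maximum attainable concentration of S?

0.598 mol/L

For a first-order series the maximum intermediate yield is C_{S,max}/C_{R0} = (k₁/k₂)^[k₂/(k₂−k₁)].
= (0.0659/0.180)^(0.180/(0.180−0.0659)) = (0.3661)^(1.578) = 0.2049.
C_{S,max} = 0.2049×2.92 = 0.598 mol/L.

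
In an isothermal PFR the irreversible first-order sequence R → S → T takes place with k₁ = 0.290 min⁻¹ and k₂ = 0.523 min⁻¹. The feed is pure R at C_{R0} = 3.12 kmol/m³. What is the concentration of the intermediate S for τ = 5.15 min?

For first-order series with pure R initially, C_S(τ) = k₁C_{R0}/(k₂−k₁)·(e^(−k₁τ) − e^(−k₂τ)).
e^(−k₁τ) = e^(−0.290×5.15) = e^(−1.494) = 0.2246; e^(−k₂τ) = e^(−2.693) = 0.06765.
C_S = 0.290×3.12/(0.523−0.290) × (0.2246−0.06765) = 3.883×0.1569 = 0.6094 kmol/m³.

0.609 kmol/m³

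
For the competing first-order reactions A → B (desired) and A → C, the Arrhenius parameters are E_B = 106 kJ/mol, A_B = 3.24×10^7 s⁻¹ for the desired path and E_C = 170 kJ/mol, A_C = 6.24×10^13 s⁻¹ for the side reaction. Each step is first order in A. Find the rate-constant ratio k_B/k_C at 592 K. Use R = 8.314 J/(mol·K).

0.230

With equal orders, S_{B/C} = k_B/k_C = (A_B/A_C)·exp[(E_C−E_B)/(RT)].
(E_C−E_B)/(RT) = (170−106)×10³/(8.314×592) = 64000/4922 = 13.00.
k_B/k_C = (3.24×10^7/6.24×10^13)·exp(13.00) = 5.192×10^-7 × 4.438×10^5 = 0.230.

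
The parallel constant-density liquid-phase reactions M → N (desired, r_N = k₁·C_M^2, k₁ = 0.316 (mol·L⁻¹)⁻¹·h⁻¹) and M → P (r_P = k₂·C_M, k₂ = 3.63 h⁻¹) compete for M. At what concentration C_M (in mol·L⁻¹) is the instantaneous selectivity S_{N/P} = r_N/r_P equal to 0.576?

6.62 mol·L⁻¹

S_{N/P} = (k₁/k₂)·C_M ⇒ C_M = S·k₂/k₁.
= 0.576×3.63/0.316 = 6.62 mol·L⁻¹.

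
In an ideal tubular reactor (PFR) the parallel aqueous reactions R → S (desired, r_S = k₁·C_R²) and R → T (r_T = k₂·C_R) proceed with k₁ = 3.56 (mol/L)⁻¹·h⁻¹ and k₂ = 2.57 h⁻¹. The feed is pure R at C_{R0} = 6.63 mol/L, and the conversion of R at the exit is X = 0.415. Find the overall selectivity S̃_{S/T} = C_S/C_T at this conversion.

C_R = C_{R0}(1−X) = 3.879 mol/L.
Along a PFR/batch, dC_T/dC_R = −r_T/(r_S+r_T) = −k₂/(k₂+k₁·C_R).
Integrating from C_{R0} to C_R: C_T = (2.57/3.56)·ln[(2.57+3.56·6.63)/(2.57+3.56·3.88)] = 0.7219·ln(26.17/16.38) = 0.3384 mol/L.
Then C_S = (C_{R0}−C_R) − C_T = 2.751 − 0.3384 = 2.413 mol/L.
S̃_{S/T} = C_S/C_T = 2.413/0.3384 = 7.13.

7.13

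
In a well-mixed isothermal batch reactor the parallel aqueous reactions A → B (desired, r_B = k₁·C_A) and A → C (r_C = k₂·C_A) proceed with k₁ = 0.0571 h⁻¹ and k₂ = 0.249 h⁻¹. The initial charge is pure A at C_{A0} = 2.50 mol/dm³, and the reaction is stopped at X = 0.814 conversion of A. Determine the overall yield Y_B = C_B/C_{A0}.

C_A = C_{A0}(1−X) = 0.4650 mol/dm³.
Both paths are first order in A, so the instantaneous fraction to B is constant: dC_B/d(−C_A) = k₁/(k₁+k₂) = 0.1865.
C_B = 0.1865·(C_{A0}−C_A) = 0.1865×2.035 = 0.380 mol/dm³.
Y_B = C_B/C_{A0} = 0.3796/2.50 = 0.152.

0.152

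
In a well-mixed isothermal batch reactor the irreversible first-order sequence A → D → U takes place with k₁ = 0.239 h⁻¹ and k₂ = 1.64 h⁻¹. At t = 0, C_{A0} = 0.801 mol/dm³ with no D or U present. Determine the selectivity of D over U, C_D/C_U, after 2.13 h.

For first-order series with pure A initially, C_D(t) = k₁C_{A0}/(k₂−k₁)·(e^(−k₁t) − e^(−k₂t)).
e^(−k₁t) = e^(−0.239×2.13) = e^(−0.5091) = 0.6011; e^(−k₂t) = e^(−3.493) = 0.03040.
C_D = 0.239×0.801/(1.64−0.239) × (0.6011−0.03040) = 0.1366×0.5707 = 0.07798 mol/dm³.
C_A = C_{A0}e^(−k₁t) = 0.4814 mol/dm³, so C_U = C_{A0}−C_A−C_D = 0.2416 mol/dm³; C_D/C_U = 0.323.

0.323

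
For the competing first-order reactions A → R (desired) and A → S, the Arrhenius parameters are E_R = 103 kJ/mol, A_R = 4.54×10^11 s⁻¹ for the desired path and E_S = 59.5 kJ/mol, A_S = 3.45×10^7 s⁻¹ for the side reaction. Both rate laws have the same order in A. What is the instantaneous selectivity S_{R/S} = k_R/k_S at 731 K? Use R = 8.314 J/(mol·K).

10.3

Since both paths have the same order in A, the concentration cancels and S_{R/S} = k_R/k_S = (A_R/A_S)·exp[(E_S−E_R)/(RT)].
(E_S−E_R)/(RT) = (59.5−103)×10³/(8.314×731) = -43500/6078 = -7.158.
k_R/k_S = (4.54×10^11/3.45×10^7)·exp(-7.158) = 13159 × 7.790×10^-4 = 10.3.
Since E_R > E_S, raising the temperature improves selectivity toward R.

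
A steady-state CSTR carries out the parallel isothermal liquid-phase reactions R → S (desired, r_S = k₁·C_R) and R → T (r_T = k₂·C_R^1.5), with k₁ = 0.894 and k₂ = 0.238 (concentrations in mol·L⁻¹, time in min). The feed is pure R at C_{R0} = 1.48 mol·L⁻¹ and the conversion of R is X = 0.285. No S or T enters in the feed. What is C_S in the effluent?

0.331 mol·L⁻¹

Exit C_R = C_{R0}(1−X) = 1.48×0.715 = 1.058 mol·L⁻¹.
Rates in a CSTR are evaluated at the outlet concentration: r_S = 0.894×1.058 = 0.9460, r_T = 0.238×1.058^1.5 = 0.2591.
Fraction of consumed R going to S: r_S/(r_S+r_T) = 0.7850.
C_S = 0.7850·C_{R0}·X = 0.7850×1.48×0.285 = 0.331 mol·L⁻¹.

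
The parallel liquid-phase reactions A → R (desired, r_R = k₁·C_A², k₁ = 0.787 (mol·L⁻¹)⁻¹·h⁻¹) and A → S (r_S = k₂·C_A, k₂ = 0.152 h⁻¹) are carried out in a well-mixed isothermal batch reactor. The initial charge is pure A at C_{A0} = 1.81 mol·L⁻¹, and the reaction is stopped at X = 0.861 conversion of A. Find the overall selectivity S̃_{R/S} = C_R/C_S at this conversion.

C_A = C_{A0}(1−X) = 0.2516 mol·L⁻¹.
Along a PFR/batch, dC_S/dC_A = −r_S/(r_R+r_S) = −k₂/(k₂+k₁·C_A).
Integrating from C_{A0} to C_A: C_S = (0.152/0.787)·ln[(0.152+0.787·1.81)/(0.152+0.787·0.252)] = 0.1931·ln(1.576/0.3500) = 0.2907 mol·L⁻¹.
Then C_R = (C_{A0}−C_A) − C_S = 1.558 − 0.2907 = 1.268 mol·L⁻¹.
S̃_{R/S} = C_R/C_S = 1.268/0.2907 = 4.36.

4.36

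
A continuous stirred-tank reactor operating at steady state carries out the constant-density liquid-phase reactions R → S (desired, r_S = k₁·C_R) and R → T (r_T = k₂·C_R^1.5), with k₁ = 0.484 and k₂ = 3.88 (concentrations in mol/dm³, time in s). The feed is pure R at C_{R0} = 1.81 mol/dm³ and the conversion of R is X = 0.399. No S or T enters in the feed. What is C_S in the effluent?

Exit C_R = C_{R0}(1−X) = 1.81×0.601 = 1.088 mol/dm³.
In a CSTR the entire volume is at exit conditions, so r_S = 0.484×1.088 = 0.5265 and r_T = 3.88×1.088^1.5 = 4.402.
Fraction of consumed R going to S: r_S/(r_S+r_T) = 0.1068.
C_S = 0.1068·C_{R0}·X = 0.1068×1.81×0.399 = 0.0771 mol/dm³.

0.0771 mol/dm³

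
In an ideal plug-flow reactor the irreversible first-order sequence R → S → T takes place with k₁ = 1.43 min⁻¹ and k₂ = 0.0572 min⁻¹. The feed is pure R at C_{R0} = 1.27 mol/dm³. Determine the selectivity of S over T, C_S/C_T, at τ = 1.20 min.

22.5

The intermediate concentration in a first-order A→B→C sequence is C_S = k₁C_{R0}(e^(−k₁τ) − e^(−k₂τ))/(k₂−k₁).
e^(−k₁τ) = e^(−1.43×1.20) = e^(−1.716) = 0.1798; e^(−k₂τ) = e^(−0.06864) = 0.9337.
C_S = 1.43×1.27/(0.0572−1.43) × (0.1798−0.9337) = (-1.323)×(-0.7539) = 0.9973 mol/dm³.
C_R = C_{R0}e^(−k₁τ) = 0.2283 mol/dm³, so C_T = C_{R0}−C_R−C_S = 0.04436 mol/dm³; C_S/C_T = 22.5.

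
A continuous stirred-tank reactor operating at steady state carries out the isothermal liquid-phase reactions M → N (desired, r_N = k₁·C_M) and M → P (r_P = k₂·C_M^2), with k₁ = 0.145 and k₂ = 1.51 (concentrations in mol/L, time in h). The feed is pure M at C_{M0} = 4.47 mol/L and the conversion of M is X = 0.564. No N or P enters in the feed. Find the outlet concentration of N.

Exit C_M = C_{M0}(1−X) = 4.47×0.436 = 1.949 mol/L.
A CSTR operates uniformly at the exit composition, giving r_N = 0.2826 and r_P = 5.735 (each k·C_M^n at C_M = 1.949).
Fraction of consumed M going to N: r_N/(r_N+r_P) = 0.04696.
C_N = 0.04696·C_{M0}·X = 0.04696×4.47×0.564 = 0.118 mol/L.

0.118 mol/L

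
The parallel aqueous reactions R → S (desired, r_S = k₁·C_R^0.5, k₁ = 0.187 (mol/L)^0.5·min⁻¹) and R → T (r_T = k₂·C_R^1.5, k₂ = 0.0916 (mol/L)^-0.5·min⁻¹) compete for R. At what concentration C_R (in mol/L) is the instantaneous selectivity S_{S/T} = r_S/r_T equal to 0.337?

6.06 mol/L

S_{S/T} = (k₁/k₂)·C_R⁻¹ ⇒ C_R = (S·k₂/k₁)^(-1).
= (0.337×0.0916/0.187)^(-1) = (0.1651)^(-1) = 6.06 mol/L.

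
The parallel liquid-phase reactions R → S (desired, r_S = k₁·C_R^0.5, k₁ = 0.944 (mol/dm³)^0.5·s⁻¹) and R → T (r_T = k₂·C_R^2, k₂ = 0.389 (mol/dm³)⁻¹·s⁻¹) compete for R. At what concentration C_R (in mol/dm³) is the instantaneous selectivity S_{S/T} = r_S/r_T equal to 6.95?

0.496 mol/dm³

S_{S/T} = (k₁/k₂)·C_R^-1.5 ⇒ C_R = (S·k₂/k₁)^(1/(-1.5)).
= (6.95×0.389/0.944)^(-0.6667) = (2.864)^(-0.6667) = 0.496 mol/dm³.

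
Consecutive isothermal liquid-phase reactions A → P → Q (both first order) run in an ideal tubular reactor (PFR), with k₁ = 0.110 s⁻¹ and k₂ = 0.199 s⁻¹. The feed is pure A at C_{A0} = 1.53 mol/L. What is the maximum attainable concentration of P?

0.406 mol/L

Evaluating C_P at τ_opt = ln(k₂/k₁)/(k₂−k₁) gives C_{P,max}/C_{A0} = (k₁/k₂)^[k₂/(k₂−k₁)].
= (0.110/0.199)^(0.199/(0.199−0.110)) = (0.5528)^(2.236) = 0.2657.
C_{P,max} = 0.2657×1.53 = 0.406 mol/L.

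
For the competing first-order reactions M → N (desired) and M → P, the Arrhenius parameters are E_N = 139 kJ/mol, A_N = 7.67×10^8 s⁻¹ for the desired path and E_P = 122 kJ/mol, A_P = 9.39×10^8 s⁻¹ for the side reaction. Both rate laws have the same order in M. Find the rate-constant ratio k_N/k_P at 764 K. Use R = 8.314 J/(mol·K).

With equal orders, S_{N/P} = k_N/k_P = (A_N/A_P)·exp[(E_P−E_N)/(RT)].
(E_P−E_N)/(RT) = (122−139)×10³/(8.314×764) = -17000/6352 = -2.676.
k_N/k_P = (7.67×10^8/9.39×10^8)·exp(-2.676) = 0.8168 × 0.06881 = 0.0562.

0.0562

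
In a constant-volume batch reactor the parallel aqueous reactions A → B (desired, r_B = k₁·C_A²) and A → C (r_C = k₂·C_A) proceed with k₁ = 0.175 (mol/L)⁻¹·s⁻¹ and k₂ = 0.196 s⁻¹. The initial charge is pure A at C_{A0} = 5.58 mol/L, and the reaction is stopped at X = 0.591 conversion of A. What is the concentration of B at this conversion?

C_A = C_{A0}(1−X) = 2.282 mol/L.
Along a PFR/batch, dC_C/dC_A = −r_C/(r_B+r_C) = −k₂/(k₂+k₁·C_A).
Integrating from C_{A0} to C_A: C_C = (0.196/0.175)·ln[(0.196+0.175·5.58)/(0.196+0.175·2.28)] = 1.120·ln(1.172/0.5954) = 0.7590 mol/L.
Then C_B = (C_{A0}−C_A) − C_C = 3.298 − 0.7590 = 2.539 mol/L.

2.54 mol/L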